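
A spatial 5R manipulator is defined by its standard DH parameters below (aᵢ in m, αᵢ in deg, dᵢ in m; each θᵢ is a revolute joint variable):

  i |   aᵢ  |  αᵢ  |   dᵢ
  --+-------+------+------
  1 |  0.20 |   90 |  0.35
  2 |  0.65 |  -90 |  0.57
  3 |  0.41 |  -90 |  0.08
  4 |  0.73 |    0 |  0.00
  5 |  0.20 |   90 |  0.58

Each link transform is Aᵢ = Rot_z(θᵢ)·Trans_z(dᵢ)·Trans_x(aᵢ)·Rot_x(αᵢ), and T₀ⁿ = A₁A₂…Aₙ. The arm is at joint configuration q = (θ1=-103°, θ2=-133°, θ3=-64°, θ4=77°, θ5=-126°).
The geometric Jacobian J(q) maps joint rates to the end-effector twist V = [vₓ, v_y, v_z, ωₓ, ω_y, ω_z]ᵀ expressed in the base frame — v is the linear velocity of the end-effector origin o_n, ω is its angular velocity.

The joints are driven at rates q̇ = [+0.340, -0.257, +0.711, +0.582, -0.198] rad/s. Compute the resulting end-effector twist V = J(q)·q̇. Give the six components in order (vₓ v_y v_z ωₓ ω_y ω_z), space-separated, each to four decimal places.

o_n = [-0.6643, 1.3449, -0.4052]
J₁: ẑ×o_n = [-1.3449, -0.6643, 0.0000], ω = ẑ
J2: z=[-0.9744, 0.2250, 0.0000] o=[-0.0450, -0.1949, 0.3500] → [-0.1699, -0.7358, -1.3610, -0.9744, 0.2250, 0.0000]
J3: z=[-0.1645, -0.7126, -0.6820] o=[-0.5007, 0.3653, -0.1254] → [0.8675, 0.0655, -0.2778, -0.1645, -0.7126, -0.6820]
J4: z=[0.5650, 0.4987, -0.6573] o=[-0.8453, 0.5106, -0.3114] → [0.5016, -0.0660, 0.3811, 0.5650, 0.4987, -0.6573]
J5: z=[0.5650, 0.4987, -0.6573] o=[-0.8611, 1.0985, 0.1211] → [-0.1005, 0.1680, 0.0411, 0.5650, 0.4987, -0.6573]
V = J·q̇ = [0.5150, -0.0618, 0.3660, 0.3504, -0.3730, -0.3973]

0.5150 -0.0618 0.3660 0.3504 -0.3730 -0.3973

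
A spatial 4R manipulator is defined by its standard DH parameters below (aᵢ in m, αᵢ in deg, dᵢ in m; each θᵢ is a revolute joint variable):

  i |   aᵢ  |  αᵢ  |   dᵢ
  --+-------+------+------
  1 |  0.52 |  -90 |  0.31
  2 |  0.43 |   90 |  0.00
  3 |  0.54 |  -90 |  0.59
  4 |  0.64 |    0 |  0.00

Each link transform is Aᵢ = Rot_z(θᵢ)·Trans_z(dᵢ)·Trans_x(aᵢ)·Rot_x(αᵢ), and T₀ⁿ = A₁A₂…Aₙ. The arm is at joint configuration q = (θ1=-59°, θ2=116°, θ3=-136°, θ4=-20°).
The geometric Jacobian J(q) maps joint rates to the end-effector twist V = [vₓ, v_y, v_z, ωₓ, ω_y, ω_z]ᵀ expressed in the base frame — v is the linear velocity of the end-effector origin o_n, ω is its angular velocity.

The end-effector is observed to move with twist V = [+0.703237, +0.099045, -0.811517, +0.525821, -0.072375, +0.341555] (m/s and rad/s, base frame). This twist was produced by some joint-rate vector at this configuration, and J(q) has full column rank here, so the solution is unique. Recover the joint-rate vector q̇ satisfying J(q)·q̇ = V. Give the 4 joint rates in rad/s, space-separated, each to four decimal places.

o_n = [0.0509, -1.6242, 0.3069]
J₁: ẑ×o_n = [1.6242, 0.0509, -0.0000], ω = ẑ
J2: z=[0.8572, 0.5150, 0.0000] o=[0.2678, -0.4457, 0.3100] → [-0.0016, 0.0027, -0.8985, 0.8572, 0.5150, 0.0000]
J3: z=[0.4629, -0.7704, -0.4384] o=[0.1707, -0.2842, -0.0765] → [-0.8828, -0.1249, -0.7126, 0.4629, -0.7704, -0.4384]
J4: z=[-0.7734, -0.1095, -0.6244] o=[0.2100, -1.0779, 0.0140] → [-0.3732, 0.3259, 0.4052, -0.7734, -0.1095, -0.6244]
q̇ = J⁺·V = [0.7860, 0.6760, 0.4940, 0.3650]

0.7860 0.6760 0.4940 0.3650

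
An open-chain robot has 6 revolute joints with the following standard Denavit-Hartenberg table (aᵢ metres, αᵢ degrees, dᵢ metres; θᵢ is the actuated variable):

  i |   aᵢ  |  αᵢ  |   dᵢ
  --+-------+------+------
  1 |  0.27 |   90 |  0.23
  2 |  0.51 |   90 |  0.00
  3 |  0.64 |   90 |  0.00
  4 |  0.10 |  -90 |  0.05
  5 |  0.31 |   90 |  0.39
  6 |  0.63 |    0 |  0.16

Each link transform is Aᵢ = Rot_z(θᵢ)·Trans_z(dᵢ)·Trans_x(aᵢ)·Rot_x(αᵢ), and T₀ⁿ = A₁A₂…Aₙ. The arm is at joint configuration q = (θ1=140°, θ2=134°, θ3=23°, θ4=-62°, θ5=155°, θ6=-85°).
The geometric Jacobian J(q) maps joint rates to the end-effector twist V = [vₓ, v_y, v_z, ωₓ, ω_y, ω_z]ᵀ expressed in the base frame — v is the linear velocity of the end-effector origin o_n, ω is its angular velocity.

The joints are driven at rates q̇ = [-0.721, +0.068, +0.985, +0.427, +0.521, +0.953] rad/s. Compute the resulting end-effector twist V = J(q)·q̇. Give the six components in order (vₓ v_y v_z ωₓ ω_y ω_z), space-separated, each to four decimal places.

-0.3782 0.3926 -0.1616 0.2107 0.7678 0.1932

o_n = [0.4044, 0.1406, 0.7835]
J₁: ẑ×o_n = [-0.1406, 0.4044, 0.0000], ω = ẑ
J2: z=[0.6428, 0.7660, 0.0000] o=[-0.2068, 0.1736, 0.2300] → [0.4240, -0.3558, -0.4894, 0.6428, 0.7660, 0.0000]
J3: z=[-0.5510, 0.4624, 0.6947] o=[0.0646, -0.0542, 0.5969] → [-0.0490, 0.3389, -0.2644, -0.5510, 0.4624, 0.6947]
J4: z=[-0.3838, -0.8796, 0.2811] o=[0.5388, -0.1257, 1.0206] → [0.1337, -0.1288, -0.2204, -0.3838, -0.8796, 0.2811]
J5: z=[0.3956, 0.1184, 0.9108] o=[0.6030, -0.2157, 1.0044] → [-0.3506, -0.0936, 0.1645, 0.3956, 0.1184, 0.9108]
J6: z=[0.7005, 0.6025, -0.3826] o=[0.5732, 0.0752, 1.4078] → [-0.3511, 0.5019, 0.1475, 0.7005, 0.6025, -0.3826]
V = J·q̇ = [-0.3782, 0.3926, -0.1616, 0.2107, 0.7678, 0.1932]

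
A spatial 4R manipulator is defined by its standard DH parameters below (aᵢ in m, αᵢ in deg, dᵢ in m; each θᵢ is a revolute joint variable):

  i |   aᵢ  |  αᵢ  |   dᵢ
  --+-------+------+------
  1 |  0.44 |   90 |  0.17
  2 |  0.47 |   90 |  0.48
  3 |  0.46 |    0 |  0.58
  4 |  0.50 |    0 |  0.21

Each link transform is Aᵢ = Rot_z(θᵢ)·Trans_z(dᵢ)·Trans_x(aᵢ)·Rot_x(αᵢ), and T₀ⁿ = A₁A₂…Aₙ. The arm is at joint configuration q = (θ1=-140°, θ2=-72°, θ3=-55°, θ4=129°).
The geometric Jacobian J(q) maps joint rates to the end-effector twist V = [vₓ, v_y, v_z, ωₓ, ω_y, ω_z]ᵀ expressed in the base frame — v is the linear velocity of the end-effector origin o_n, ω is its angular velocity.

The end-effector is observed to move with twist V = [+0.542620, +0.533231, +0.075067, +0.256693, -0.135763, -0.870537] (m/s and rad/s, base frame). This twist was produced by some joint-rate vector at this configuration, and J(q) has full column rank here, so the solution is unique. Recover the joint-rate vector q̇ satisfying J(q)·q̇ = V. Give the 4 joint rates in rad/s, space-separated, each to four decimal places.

o_n = [-0.3431, 0.4742, -0.9031]
J₁: ẑ×o_n = [-0.4742, -0.3431, 0.0000], ω = ẑ
J2: z=[-0.6428, 0.7660, 0.0000] o=[-0.3371, -0.2828, 0.1700] → [-0.8221, -0.6898, -0.4820, -0.6428, 0.7660, 0.0000]
J3: z=[0.7286, 0.6113, -0.3090] o=[-0.7569, -0.0085, -0.2770] → [-0.2336, 0.3283, 0.0987, 0.7286, 0.6113, -0.3090]
J4: z=[0.7286, 0.6113, -0.3090] o=[-0.1545, 0.0050, -0.7072] → [0.0252, 0.2010, 0.4571, 0.7286, 0.6113, -0.3090]
q̇ = J⁺·V = [-0.8350, -0.2690, 0.2990, -0.1840]

-0.8350 -0.2690 0.2990 -0.1840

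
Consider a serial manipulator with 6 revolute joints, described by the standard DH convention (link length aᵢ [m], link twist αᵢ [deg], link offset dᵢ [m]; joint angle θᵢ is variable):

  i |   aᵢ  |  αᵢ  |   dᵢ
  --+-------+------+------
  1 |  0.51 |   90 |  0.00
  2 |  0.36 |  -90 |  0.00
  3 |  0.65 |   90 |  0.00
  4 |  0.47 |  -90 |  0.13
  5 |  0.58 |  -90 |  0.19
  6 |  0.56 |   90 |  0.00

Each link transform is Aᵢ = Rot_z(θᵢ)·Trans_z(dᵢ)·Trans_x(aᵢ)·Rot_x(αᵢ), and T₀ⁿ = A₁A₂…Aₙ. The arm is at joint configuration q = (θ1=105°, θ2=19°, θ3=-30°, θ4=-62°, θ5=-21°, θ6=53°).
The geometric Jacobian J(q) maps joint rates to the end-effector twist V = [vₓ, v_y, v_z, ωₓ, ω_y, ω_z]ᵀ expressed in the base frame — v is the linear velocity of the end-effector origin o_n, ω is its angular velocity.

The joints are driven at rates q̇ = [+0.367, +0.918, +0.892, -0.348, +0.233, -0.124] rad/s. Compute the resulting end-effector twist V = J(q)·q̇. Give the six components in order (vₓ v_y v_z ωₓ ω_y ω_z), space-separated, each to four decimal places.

-2.0450 1.3121 1.2637 0.8018 0.1345 1.4409

o_n = [0.3942, 2.0831, -0.8840]
J₁: ẑ×o_n = [-2.0831, 0.3942, 0.0000], ω = ẑ
J2: z=[0.9659, 0.2588, 0.0000] o=[-0.1320, 0.4926, 0.0000] → [-0.2288, 0.8538, 1.4001, 0.9659, 0.2588, 0.0000]
J3: z=[0.0843, -0.3145, 0.9455] o=[-0.2201, 0.8214, 0.1172] → [-0.8781, 0.6652, 0.2995, 0.0843, -0.3145, 0.9455]
J4: z=[0.9589, -0.2325, -0.1628] o=[-0.0439, 1.4196, 0.3005] → [0.3834, 1.0644, 0.7381, 0.9589, -0.2325, -0.1628]
J5: z=[0.2789, 0.6650, 0.6928] o=[0.1056, 1.7230, -0.0509] → [-0.8035, 0.4323, -0.0915, 0.2789, 0.6650, 0.6928]
J6: z=[-0.8763, 0.4714, -0.0998] o=[0.3865, 2.1853, -0.3334] → [-0.2697, -0.4832, 0.0859, -0.8763, 0.4714, -0.0998]
V = J·q̇ = [-2.0450, 1.3121, 1.2637, 0.8018, 0.1345, 1.4409]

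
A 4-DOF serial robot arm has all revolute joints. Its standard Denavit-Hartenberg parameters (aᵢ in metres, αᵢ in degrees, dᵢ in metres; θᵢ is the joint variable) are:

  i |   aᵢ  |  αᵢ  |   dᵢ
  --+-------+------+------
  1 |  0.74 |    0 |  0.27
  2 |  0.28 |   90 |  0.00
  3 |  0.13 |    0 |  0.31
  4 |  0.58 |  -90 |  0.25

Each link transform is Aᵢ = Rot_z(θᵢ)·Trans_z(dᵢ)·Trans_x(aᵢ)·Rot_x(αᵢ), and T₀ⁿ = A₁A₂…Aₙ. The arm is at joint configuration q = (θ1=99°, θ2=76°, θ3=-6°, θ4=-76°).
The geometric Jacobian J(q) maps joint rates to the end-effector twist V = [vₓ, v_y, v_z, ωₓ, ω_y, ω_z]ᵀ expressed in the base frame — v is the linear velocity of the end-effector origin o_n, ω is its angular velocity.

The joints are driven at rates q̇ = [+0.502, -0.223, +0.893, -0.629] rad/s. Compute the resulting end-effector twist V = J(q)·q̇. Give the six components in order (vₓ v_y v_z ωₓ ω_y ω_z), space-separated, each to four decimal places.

o_n = [-0.5551, 1.3315, -0.3179]
J₁: ẑ×o_n = [-1.3315, -0.5551, 0.0000], ω = ẑ
J2: z=[0.0000, 0.0000, 1.0000] o=[-0.1158, 0.7309, 0.2700] → [-0.6006, -0.4393, 0.0000, 0.0000, 0.0000, 1.0000]
J3: z=[0.0872, 0.9962, 0.0000] o=[-0.3947, 0.7553, 0.2700] → [-0.5857, 0.0512, 0.2100, 0.0872, 0.9962, 0.0000]
J4: z=[0.0872, 0.9962, 0.0000] o=[-0.4965, 1.0754, 0.2564] → [-0.5722, 0.0501, 0.0807, 0.0872, 0.9962, 0.0000]
V = J·q̇ = [-0.6976, -0.1664, 0.1368, 0.0230, 0.2630, 0.2790]

-0.6976 -0.1664 0.1368 0.0230 0.2630 0.2790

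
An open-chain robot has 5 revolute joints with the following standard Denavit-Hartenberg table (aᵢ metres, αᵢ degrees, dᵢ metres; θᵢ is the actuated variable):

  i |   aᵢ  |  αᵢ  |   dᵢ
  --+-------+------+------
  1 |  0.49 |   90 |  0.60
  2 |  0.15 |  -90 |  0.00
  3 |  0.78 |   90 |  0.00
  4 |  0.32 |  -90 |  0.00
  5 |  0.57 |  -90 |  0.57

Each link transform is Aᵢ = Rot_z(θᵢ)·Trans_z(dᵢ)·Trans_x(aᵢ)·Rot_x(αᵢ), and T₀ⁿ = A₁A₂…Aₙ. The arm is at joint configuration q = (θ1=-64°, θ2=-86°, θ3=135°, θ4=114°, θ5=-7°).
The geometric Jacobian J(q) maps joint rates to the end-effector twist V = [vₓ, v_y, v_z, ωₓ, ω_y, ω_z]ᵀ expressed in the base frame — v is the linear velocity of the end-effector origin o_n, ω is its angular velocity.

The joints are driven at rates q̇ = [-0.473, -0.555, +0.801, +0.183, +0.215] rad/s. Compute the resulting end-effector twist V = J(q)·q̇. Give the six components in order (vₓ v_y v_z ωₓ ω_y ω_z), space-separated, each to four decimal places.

-0.6474 0.0007 -0.3512 0.8105 -0.4175 -0.6909

o_n = [0.4555, -0.9848, 0.3704]
J₁: ẑ×o_n = [0.9848, 0.4555, -0.0000], ω = ẑ
J2: z=[-0.8988, -0.4384, 0.0000] o=[0.2148, -0.4404, 0.6000] → [0.1006, -0.2064, 0.5948, -0.8988, -0.4384, 0.0000]
J3: z=[0.4373, -0.8966, 0.0698] o=[0.2194, -0.4498, 0.4504] → [0.1090, 0.0514, -0.0222, 0.4373, -0.8966, 0.0698]
J4: z=[0.6572, 0.2656, -0.7054] o=[0.6982, -0.1735, 1.0006] → [-0.7397, 0.5853, -0.4687, 0.6572, 0.2656, -0.7054]
J5: z=[-0.7387, 0.0410, -0.6728] o=[0.7462, -0.4817, 0.9291] → [-0.3614, -0.2172, 0.3836, -0.7387, 0.0410, -0.6728]
V = J·q̇ = [-0.6474, 0.0007, -0.3512, 0.8105, -0.4175, -0.6909]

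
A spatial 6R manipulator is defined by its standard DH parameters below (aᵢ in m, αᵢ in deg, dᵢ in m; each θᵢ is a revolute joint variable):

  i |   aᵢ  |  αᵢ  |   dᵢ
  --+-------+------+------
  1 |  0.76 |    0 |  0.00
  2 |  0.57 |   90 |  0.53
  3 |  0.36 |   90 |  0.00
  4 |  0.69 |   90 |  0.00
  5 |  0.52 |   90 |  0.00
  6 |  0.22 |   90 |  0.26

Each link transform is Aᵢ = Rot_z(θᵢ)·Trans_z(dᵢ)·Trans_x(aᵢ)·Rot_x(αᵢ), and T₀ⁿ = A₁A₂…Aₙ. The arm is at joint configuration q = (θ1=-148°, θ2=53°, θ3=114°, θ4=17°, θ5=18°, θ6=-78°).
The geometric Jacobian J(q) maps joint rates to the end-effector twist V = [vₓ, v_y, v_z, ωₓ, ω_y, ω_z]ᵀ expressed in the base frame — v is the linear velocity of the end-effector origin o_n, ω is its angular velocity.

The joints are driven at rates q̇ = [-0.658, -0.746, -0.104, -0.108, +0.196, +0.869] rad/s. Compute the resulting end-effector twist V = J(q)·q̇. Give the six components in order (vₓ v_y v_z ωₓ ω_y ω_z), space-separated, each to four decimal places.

0.0753 1.0204 0.3816 0.2977 0.9591 -1.4971

o_n = [-1.2196, -0.2260, 1.9150]
J₁: ẑ×o_n = [0.2260, -1.2196, 0.0000], ω = ẑ
J2: z=[0.0000, 0.0000, 1.0000] o=[-0.6445, -0.4027, 0.0000] → [-0.1767, -0.5751, 0.0000, 0.0000, 0.0000, 1.0000]
J3: z=[-0.9962, 0.0872, 0.0000] o=[-0.6942, -0.9706, 0.5300] → [0.1207, 1.3797, -0.6959, -0.9962, 0.0872, 0.0000]
J4: z=[-0.0796, -0.9101, 0.4067] o=[-0.6814, -0.8247, 0.8589] → [-1.2046, -0.1348, -0.5375, -0.0796, -0.9101, 0.4067]
J5: z=[0.9630, 0.0351, 0.2671] o=[-0.8590, -0.5398, 1.4617] → [-0.0679, -0.5329, 0.3148, 0.9630, 0.0351, 0.2671]
J6: z=[-0.0038, 0.9931, -0.1169] o=[-0.9991, -0.4818, 1.9591] → [-0.0139, 0.0256, 0.2181, -0.0038, 0.9931, -0.1169]
V = J·q̇ = [0.0753, 1.0204, 0.3816, 0.2977, 0.9591, -1.4971]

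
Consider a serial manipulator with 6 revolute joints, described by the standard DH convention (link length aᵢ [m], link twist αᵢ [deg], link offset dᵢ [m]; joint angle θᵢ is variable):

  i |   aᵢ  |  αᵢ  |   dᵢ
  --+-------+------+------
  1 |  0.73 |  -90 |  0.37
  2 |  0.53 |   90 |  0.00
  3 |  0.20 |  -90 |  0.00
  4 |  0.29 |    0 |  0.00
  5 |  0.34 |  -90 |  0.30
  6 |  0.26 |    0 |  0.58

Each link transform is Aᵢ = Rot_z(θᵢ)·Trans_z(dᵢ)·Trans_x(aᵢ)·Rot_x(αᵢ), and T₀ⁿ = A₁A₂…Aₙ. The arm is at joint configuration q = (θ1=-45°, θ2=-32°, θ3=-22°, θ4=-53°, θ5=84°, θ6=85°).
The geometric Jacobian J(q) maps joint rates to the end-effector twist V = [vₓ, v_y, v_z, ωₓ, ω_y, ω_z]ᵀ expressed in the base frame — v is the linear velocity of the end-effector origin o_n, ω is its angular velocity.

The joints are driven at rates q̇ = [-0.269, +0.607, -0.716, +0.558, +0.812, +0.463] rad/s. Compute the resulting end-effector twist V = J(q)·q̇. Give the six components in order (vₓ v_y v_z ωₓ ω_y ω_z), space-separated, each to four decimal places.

-0.7995 0.2291 -1.1451 1.9827 0.7984 -1.0580

o_n = [1.1521, -1.3032, 0.4654]
J₁: ẑ×o_n = [1.3032, 1.1521, -0.0000], ω = ẑ
J2: z=[0.7071, 0.7071, 0.0000] o=[0.5162, -0.5162, 0.3700] → [0.0674, -0.0674, -1.0062, 0.7071, 0.7071, 0.0000]
J3: z=[-0.3747, 0.3747, 0.8480] o=[0.8340, -0.8340, 0.6509] → [0.3284, 0.2003, 0.0566, -0.3747, 0.3747, 0.8480]
J4: z=[0.8803, 0.4310, 0.1985] o=[0.8922, -0.9982, 0.7491] → [-0.0617, 0.3014, -0.3805, 0.8803, 0.4310, 0.1985]
J5: z=[0.8803, 0.4310, 0.1985] o=[0.8563, -1.0547, 1.0313] → [-0.1946, 0.5569, -0.3463, 0.8803, 0.4310, 0.1985]
J6: z=[0.1713, 0.1016, -0.9800] o=[1.2708, -1.2302, 1.0855] → [-0.1346, 0.2225, -0.0005, 0.1713, 0.1016, -0.9800]
V = J·q̇ = [-0.7995, 0.2291, -1.1451, 1.9827, 0.7984, -1.0580]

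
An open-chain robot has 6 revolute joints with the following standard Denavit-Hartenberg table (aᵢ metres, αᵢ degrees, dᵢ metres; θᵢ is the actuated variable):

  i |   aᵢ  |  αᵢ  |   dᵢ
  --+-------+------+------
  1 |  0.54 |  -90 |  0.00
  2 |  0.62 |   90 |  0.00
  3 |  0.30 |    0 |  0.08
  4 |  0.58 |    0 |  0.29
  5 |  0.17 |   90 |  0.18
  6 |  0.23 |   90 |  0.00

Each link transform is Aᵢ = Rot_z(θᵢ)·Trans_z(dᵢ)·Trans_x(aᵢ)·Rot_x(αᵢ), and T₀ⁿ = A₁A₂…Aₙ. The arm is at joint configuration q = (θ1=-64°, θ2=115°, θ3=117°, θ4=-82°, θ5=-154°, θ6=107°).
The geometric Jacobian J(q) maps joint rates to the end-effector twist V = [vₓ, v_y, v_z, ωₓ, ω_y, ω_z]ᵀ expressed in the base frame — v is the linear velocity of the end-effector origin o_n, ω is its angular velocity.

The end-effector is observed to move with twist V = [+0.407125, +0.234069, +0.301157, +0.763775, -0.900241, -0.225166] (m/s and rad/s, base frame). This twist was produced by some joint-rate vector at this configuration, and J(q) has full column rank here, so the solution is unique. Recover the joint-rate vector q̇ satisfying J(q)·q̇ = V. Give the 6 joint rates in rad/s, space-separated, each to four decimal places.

o_n = [0.8327, -0.5436, -1.1493]
J₁: ẑ×o_n = [0.5436, 0.8327, -0.0000], ω = ẑ
J2: z=[0.8988, 0.4384, 0.0000] o=[0.2367, -0.4853, 0.0000] → [-0.5038, 1.0330, -0.3136, 0.8988, 0.4384, 0.0000]
J3: z=[0.3973, -0.8146, -0.4226] o=[0.1219, -0.2498, -0.5619] → [0.3543, -0.0670, 0.4623, 0.3973, -0.8146, -0.4226]
J4: z=[0.3973, -0.8146, -0.4226] o=[0.4191, -0.2496, -0.4723] → [0.4272, 0.0942, 0.2201, 0.3973, -0.8146, -0.4226]
J5: z=[0.3973, -0.8146, -0.4226] o=[0.7453, -0.1595, -1.0254] → [-0.0614, 0.0123, -0.0815, 0.3973, -0.8146, -0.4226]
J6: z=[0.5978, -0.1197, 0.7927] o=[0.6985, -0.4026, -1.0268] → [0.1264, 0.1796, -0.0682, 0.5978, -0.1197, 0.7927]
q̇ = J⁺·V = [0.0120, 0.1430, 0.5180, 0.5900, 0.0290, 0.3070]

0.0120 0.1430 0.5180 0.5900 0.0290 0.3070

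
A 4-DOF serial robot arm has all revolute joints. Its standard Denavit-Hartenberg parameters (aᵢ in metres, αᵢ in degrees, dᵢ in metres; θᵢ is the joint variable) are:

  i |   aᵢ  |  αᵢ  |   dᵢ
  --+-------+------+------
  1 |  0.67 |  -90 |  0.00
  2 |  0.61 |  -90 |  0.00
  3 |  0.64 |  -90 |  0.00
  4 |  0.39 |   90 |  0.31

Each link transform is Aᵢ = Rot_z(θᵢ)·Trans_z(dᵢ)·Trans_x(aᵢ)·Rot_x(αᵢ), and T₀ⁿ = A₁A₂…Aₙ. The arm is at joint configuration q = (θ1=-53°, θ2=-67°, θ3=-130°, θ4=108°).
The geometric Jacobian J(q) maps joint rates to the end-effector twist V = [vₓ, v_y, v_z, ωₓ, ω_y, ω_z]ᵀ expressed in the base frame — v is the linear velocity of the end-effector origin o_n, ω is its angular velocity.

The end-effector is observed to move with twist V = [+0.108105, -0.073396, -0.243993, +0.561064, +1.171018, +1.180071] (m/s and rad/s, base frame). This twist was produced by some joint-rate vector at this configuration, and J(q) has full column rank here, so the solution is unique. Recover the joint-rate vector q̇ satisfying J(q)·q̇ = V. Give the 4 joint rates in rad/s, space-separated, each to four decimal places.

o_n = [0.7955, -0.0633, 0.6177]
J₁: ẑ×o_n = [0.0633, 0.7955, -0.0000], ω = ẑ
J2: z=[0.7986, 0.6018, 0.0000] o=[0.4032, -0.5351, 0.0000] → [0.3717, -0.4933, 0.1408, 0.7986, 0.6018, 0.0000]
J3: z=[0.5540, -0.7351, -0.3907] o=[0.5467, -0.7254, 0.5615] → [0.2175, -0.1283, 0.5497, 0.5540, -0.7351, -0.3907]
J4: z=[0.6935, 0.1478, 0.7051] o=[0.8415, -0.3020, 0.1828] → [-0.1041, -0.3340, 0.1724, 0.6935, 0.1478, 0.7051]
q̇ = J⁺·V = [0.5020, 0.8250, -0.8150, 0.5100]

0.5020 0.8250 -0.8150 0.5100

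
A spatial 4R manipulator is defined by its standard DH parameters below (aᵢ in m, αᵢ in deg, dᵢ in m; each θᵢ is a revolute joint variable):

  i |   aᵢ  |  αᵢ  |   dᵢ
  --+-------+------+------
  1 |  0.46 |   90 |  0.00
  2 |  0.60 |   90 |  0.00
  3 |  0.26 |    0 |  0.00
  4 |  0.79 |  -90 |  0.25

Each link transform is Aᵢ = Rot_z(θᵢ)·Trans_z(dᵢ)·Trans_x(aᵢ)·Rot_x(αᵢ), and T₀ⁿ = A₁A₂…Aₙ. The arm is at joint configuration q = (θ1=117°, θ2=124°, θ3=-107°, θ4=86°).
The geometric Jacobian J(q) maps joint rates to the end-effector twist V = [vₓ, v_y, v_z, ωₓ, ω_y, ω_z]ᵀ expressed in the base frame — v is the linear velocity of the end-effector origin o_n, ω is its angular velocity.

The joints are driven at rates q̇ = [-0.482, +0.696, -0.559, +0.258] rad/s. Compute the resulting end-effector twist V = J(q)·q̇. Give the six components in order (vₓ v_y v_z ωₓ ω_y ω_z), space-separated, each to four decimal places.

o_n = [-0.4565, -0.2754, 1.1856]
J₁: ẑ×o_n = [0.2754, -0.4565, 0.0000], ω = ẑ
J2: z=[0.8910, 0.4540, 0.0000] o=[-0.2088, 0.4099, 0.0000] → [0.5383, -1.0564, -0.4982, 0.8910, 0.4540, 0.0000]
J3: z=[-0.3764, 0.7387, 0.5592] o=[-0.0565, 0.1109, 0.4974] → [0.7244, 0.0354, 0.4408, -0.3764, 0.7387, 0.5592]
J4: z=[-0.3764, 0.7387, 0.5592] o=[-0.2974, 0.0359, 0.4344] → [0.7290, 0.1938, 0.2347, -0.3764, 0.7387, 0.5592]
V = J·q̇ = [0.0250, -0.4850, -0.5326, 0.7334, 0.0936, -0.6503]

0.0250 -0.4850 -0.5326 0.7334 0.0936 -0.6503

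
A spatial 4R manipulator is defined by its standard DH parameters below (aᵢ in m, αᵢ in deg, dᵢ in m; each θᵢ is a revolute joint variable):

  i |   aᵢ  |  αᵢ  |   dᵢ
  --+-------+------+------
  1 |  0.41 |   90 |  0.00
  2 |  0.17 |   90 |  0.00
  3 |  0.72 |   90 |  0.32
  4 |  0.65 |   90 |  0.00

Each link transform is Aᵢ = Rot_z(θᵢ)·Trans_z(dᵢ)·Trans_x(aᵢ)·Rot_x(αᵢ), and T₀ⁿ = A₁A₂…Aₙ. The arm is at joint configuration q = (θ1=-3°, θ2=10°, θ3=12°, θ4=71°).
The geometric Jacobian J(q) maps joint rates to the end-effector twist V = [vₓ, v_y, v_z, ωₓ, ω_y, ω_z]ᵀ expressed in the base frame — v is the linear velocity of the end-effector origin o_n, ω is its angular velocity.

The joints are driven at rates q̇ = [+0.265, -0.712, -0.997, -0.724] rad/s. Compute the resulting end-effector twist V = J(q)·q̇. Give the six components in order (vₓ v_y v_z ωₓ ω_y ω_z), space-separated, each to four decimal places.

o_n = [1.6247, -0.2791, -0.7326]
J₁: ẑ×o_n = [0.2791, 1.6247, -0.0000], ω = ẑ
J2: z=[-0.0523, -0.9986, 0.0000] o=[0.4094, -0.0215, 0.0000] → [0.7316, -0.0383, 1.2271, -0.0523, -0.9986, 0.0000]
J3: z=[0.1734, -0.0091, -0.9848] o=[0.5766, -0.0302, 0.0295] → [-0.2382, -0.9000, -0.0336, 0.1734, -0.0091, -0.9848]
J4: z=[0.2557, 0.9661, 0.0361] o=[1.3169, -0.2189, -0.1633] → [-0.5478, 0.1567, -0.3128, 0.2557, 0.9661, 0.0361]
V = J·q̇ = [0.1871, 1.2418, -0.6137, -0.3207, 0.0206, 1.2207]

0.1871 1.2418 -0.6137 -0.3207 0.0206 1.2207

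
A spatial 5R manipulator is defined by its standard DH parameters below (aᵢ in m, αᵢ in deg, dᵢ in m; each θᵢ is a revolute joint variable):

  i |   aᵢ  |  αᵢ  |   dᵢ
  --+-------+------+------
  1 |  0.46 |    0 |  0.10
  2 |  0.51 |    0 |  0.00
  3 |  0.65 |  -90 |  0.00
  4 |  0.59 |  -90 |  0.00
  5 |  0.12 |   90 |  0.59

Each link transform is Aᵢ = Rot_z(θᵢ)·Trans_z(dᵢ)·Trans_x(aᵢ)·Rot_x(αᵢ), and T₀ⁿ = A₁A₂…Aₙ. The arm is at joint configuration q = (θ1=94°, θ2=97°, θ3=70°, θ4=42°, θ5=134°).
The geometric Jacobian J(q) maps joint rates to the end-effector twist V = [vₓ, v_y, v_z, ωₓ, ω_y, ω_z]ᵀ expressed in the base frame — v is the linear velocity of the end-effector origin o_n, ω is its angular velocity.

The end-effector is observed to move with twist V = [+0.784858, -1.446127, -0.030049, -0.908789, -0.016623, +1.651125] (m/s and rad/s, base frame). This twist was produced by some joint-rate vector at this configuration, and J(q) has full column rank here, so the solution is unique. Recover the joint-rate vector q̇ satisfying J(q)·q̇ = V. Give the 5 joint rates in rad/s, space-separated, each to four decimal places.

o_n = [-0.7168, -0.2489, -0.6775]
J₁: ẑ×o_n = [0.2489, -0.7168, 0.0000], ω = ẑ
J2: z=[0.0000, 0.0000, 1.0000] o=[-0.0321, 0.4589, 0.1000] → [0.7078, -0.6847, 0.0000, 0.0000, 0.0000, 1.0000]
J3: z=[0.0000, 0.0000, 1.0000] o=[-0.5327, 0.3616, 0.1000] → [0.6104, -0.1841, 0.0000, 0.0000, 0.0000, 1.0000]
J4: z=[0.9877, -0.1564, 0.0000] o=[-0.6344, -0.2804, 0.1000] → [0.1216, 0.7679, 0.0183, 0.9877, -0.1564, 0.0000]
J5: z=[0.1047, 0.6609, -0.7431] o=[-0.7030, -0.7135, -0.2948] → [0.0924, 0.0503, 0.0578, 0.1047, 0.6609, -0.7431]
q̇ = J⁺·V = [0.1660, 0.7730, 0.5360, -0.8950, -0.2370]

0.1660 0.7730 0.5360 -0.8950 -0.2370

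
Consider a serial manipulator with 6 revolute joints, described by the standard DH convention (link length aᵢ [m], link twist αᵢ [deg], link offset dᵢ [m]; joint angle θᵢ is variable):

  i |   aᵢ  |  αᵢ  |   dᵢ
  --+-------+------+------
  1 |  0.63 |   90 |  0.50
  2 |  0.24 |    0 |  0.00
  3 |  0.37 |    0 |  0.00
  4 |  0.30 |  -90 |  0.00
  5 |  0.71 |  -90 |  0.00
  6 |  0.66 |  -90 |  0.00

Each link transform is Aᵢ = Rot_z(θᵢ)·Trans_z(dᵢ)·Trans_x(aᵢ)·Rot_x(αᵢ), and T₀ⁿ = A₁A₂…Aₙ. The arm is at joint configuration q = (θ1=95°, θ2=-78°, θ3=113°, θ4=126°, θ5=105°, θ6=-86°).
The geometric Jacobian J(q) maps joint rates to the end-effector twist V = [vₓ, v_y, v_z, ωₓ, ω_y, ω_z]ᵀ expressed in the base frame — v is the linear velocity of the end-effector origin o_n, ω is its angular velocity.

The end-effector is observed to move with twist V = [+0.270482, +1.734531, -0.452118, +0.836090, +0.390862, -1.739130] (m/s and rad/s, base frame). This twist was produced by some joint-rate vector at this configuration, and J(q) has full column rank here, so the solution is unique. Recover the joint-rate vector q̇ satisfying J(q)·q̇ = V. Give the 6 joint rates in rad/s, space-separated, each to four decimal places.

o_n = [-0.7859, 0.6038, -0.1111]
J₁: ẑ×o_n = [-0.6038, -0.7859, 0.0000], ω = ẑ
J2: z=[0.9962, 0.0872, 0.0000] o=[-0.0549, 0.6276, 0.5000] → [-0.0533, 0.6088, 0.0400, 0.9962, 0.0872, 0.0000]
J3: z=[0.9962, 0.0872, 0.0000] o=[-0.0593, 0.6773, 0.2652] → [-0.0328, 0.3749, -0.0099, 0.9962, 0.0872, 0.0000]
J4: z=[0.9962, 0.0872, 0.0000] o=[-0.0857, 0.9792, 0.4775] → [-0.0513, 0.5863, -0.3130, 0.9962, 0.0872, 0.0000]
J5: z=[0.0284, -0.3243, -0.9455] o=[-0.0610, 0.6967, 0.5751] → [0.1348, 0.7049, -0.2378, 0.0284, -0.3243, -0.9455]
J6: z=[0.1782, 0.9324, -0.3145] o=[-0.7593, 0.8100, 0.5153] → [-0.6489, 0.1200, -0.0119, 0.1782, 0.9324, -0.3145]
q̇ = J⁺·V = [-0.9850, -0.0450, -0.1940, 0.9600, 0.6100, 0.5640]

-0.9850 -0.0450 -0.1940 0.9600 0.6100 0.5640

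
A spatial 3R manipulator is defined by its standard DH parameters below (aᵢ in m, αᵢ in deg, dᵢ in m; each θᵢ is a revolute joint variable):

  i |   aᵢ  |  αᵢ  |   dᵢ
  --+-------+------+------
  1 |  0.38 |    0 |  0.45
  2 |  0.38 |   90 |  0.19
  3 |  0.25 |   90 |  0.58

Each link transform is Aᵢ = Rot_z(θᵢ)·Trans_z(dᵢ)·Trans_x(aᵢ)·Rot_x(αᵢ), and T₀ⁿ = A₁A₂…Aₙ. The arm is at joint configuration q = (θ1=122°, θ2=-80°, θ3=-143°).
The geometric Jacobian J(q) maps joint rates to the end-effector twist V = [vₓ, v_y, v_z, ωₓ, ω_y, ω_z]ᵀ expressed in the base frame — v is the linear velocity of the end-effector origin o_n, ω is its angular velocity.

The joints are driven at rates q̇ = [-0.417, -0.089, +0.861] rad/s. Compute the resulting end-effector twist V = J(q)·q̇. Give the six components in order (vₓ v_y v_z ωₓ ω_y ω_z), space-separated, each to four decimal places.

o_n = [0.3207, 0.0119, 0.4895]
J₁: ẑ×o_n = [-0.0119, 0.3207, 0.0000], ω = ẑ
J2: z=[0.0000, 0.0000, 1.0000] o=[-0.2014, 0.3223, 0.4500] → [0.3104, 0.5221, -0.0000, 0.0000, 0.0000, 1.0000]
J3: z=[0.6691, -0.7431, 0.0000] o=[0.0810, 0.5765, 0.6400] → [0.1118, 0.1007, -0.1997, 0.6691, -0.7431, 0.0000]
V = J·q̇ = [0.0736, -0.0935, -0.1719, 0.5761, -0.6398, -0.5060]

0.0736 -0.0935 -0.1719 0.5761 -0.6398 -0.5060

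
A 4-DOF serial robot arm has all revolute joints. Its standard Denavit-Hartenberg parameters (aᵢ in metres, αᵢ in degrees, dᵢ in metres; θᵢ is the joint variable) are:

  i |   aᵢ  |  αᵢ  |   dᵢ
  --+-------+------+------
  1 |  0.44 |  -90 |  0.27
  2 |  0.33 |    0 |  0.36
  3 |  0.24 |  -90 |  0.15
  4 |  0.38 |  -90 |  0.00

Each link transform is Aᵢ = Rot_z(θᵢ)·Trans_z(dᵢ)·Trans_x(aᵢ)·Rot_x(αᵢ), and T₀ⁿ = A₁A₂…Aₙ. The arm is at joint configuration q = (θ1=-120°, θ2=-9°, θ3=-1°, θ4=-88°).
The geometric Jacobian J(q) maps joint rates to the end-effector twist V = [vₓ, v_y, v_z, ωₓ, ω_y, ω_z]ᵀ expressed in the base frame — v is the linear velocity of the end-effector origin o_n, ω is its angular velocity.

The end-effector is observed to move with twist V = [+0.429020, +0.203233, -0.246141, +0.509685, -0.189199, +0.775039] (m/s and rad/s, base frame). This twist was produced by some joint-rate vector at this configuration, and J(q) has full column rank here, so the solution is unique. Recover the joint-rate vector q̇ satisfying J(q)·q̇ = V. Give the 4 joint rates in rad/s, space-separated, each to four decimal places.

o_n = [0.2629, -1.3242, 0.3656]
J₁: ẑ×o_n = [1.3242, 0.2629, -0.0000], ω = ẑ
J2: z=[0.8660, -0.5000, 0.0000] o=[-0.2200, -0.3811, 0.2700] → [-0.0478, -0.0828, -0.5754, 0.8660, -0.5000, 0.0000]
J3: z=[0.8660, -0.5000, 0.0000] o=[-0.0712, -0.8433, 0.3216] → [-0.0220, -0.0381, -0.2494, 0.8660, -0.5000, 0.0000]
J4: z=[-0.0868, -0.1504, -0.9848] o=[-0.0595, -1.1230, 0.3633] → [-0.1985, -0.3173, 0.0659, -0.0868, -0.1504, -0.9848]
q̇ = J⁺·V = [0.2590, 0.2390, 0.2970, -0.5240]

0.2590 0.2390 0.2970 -0.5240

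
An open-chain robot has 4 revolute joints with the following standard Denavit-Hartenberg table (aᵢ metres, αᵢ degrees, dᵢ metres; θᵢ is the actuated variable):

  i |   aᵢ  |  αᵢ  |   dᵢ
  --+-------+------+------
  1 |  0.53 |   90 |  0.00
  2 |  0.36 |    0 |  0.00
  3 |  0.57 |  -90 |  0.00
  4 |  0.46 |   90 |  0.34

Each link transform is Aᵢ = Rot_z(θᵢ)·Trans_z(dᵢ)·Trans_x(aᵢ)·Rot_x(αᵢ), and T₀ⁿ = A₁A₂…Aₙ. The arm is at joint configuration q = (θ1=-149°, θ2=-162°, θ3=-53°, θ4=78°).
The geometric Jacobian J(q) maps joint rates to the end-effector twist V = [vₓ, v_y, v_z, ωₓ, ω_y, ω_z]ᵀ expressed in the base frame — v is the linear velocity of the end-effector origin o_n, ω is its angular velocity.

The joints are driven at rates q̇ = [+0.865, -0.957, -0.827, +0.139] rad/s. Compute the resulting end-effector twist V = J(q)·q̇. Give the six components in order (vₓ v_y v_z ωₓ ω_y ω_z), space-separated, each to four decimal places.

o_n = [0.7055, -0.1010, -0.0080]
J₁: ẑ×o_n = [0.1010, 0.7055, -0.0000], ω = ẑ
J2: z=[-0.5150, 0.8572, 0.0000] o=[-0.4543, -0.2730, 0.0000] → [-0.0068, -0.0041, -1.0827, -0.5150, 0.8572, 0.0000]
J3: z=[-0.5150, 0.8572, 0.0000] o=[-0.1608, -0.0966, -0.1112] → [0.0885, 0.0532, -0.7403, -0.5150, 0.8572, 0.0000]
J4: z=[0.4917, 0.2954, -0.8192] o=[0.2394, 0.1438, 0.2157] → [-0.2667, -0.2718, -0.2581, 0.4917, 0.2954, -0.8192]
V = J·q̇ = [-0.0163, 0.5324, 1.6124, 0.9872, -1.4881, 0.7511]

-0.0163 0.5324 1.6124 0.9872 -1.4881 0.7511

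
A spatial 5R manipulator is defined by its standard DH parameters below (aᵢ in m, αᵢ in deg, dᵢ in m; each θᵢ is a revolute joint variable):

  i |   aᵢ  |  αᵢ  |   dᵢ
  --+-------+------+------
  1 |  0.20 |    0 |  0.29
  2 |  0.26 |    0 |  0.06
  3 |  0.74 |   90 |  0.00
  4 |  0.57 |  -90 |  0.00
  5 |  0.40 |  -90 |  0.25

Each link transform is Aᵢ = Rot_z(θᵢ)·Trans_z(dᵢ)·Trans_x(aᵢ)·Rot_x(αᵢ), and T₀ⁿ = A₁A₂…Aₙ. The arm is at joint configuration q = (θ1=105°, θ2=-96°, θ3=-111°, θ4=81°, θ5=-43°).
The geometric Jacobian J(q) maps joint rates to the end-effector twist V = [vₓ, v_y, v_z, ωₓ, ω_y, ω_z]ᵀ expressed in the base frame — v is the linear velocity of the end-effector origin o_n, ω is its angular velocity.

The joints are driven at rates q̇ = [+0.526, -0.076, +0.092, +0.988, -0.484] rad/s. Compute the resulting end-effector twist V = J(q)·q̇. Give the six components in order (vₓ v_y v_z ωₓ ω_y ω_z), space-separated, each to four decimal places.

o_n = [-0.1924, -0.3237, 1.2410]
J₁: ẑ×o_n = [0.3237, -0.1924, 0.0000], ω = ẑ
J2: z=[0.0000, 0.0000, 1.0000] o=[-0.0518, 0.1932, 0.2900] → [0.5169, -0.1406, 0.0000, 0.0000, 0.0000, 1.0000]
J3: z=[0.0000, 0.0000, 1.0000] o=[0.2050, 0.2339, 0.3500] → [0.5576, -0.3974, 0.0000, 0.0000, 0.0000, 1.0000]
J4: z=[-0.9781, 0.2079, 0.0000] o=[0.0512, -0.4900, 0.3500] → [0.1853, 0.8716, -0.1120, -0.9781, 0.2079, 0.0000]
J5: z=[0.2054, 0.9661, 0.1564] o=[0.0326, -0.5772, 0.9130] → [0.2773, -0.1026, 0.2694, 0.2054, 0.9661, 0.1564]
V = J·q̇ = [0.2311, 0.7837, -0.2411, -1.0658, -0.2622, 0.4663]

0.2311 0.7837 -0.2411 -1.0658 -0.2622 0.4663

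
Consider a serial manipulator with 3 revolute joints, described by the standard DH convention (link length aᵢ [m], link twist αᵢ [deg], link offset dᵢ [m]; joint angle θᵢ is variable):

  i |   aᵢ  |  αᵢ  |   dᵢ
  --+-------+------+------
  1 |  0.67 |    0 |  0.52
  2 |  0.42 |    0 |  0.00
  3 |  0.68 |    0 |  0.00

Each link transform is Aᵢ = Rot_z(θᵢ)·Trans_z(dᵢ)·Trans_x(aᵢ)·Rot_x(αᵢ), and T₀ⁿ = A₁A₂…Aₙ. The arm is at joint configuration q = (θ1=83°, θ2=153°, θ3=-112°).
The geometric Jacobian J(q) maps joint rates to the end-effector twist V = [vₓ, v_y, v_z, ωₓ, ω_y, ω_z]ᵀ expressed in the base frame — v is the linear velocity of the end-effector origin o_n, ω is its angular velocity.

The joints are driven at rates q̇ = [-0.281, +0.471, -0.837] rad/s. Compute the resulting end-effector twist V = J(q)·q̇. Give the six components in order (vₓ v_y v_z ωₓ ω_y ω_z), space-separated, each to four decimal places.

0.6178 0.1785 0.0000 0.0000 0.0000 -0.6470

o_n = [-0.5335, 0.8806, 0.5200]
J₁: ẑ×o_n = [-0.8806, -0.5335, 0.0000], ω = ẑ
J2: z=[0.0000, 0.0000, 1.0000] o=[0.0817, 0.6650, 0.5200] → [-0.2155, -0.6151, 0.0000, 0.0000, 0.0000, 1.0000]
J3: z=[0.0000, 0.0000, 1.0000] o=[-0.1532, 0.3168, 0.5200] → [-0.5637, -0.3803, 0.0000, 0.0000, 0.0000, 1.0000]
V = J·q̇ = [0.6178, 0.1785, 0.0000, 0.0000, 0.0000, -0.6470]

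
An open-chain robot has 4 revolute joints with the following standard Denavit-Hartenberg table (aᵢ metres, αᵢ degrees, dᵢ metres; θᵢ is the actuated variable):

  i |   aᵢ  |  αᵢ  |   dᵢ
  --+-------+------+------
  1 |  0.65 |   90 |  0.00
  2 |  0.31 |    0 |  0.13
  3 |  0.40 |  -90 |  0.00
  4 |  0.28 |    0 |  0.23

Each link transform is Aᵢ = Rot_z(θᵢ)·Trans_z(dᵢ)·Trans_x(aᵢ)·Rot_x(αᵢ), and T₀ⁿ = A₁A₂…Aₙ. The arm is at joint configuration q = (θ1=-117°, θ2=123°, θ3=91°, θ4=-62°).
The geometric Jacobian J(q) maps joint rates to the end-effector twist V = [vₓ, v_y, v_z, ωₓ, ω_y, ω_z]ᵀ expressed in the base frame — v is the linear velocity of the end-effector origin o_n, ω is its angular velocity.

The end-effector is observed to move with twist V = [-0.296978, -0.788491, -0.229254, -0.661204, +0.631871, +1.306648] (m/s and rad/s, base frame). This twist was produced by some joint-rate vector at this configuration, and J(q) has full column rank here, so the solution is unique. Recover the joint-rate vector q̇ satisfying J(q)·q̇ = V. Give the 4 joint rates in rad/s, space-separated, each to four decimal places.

o_n = [-0.4129, 0.0205, -0.2279]
J₁: ẑ×o_n = [-0.0205, -0.4129, 0.0000], ω = ẑ
J2: z=[-0.8910, 0.4540, 0.0000] o=[-0.2951, -0.5792, 0.0000] → [-0.1035, -0.2030, -0.4808, -0.8910, 0.4540, 0.0000]
J3: z=[-0.8910, 0.4540, 0.0000] o=[-0.3343, -0.3697, 0.2600] → [-0.2215, -0.4347, -0.3120, -0.8910, 0.4540, 0.0000]
J4: z=[-0.2539, -0.4982, -0.8290] o=[-0.1837, -0.0742, 0.0363] → [0.2102, 0.1229, -0.1382, -0.2539, -0.4982, -0.8290]
q̇ = J⁺·V = [0.9170, 0.1240, 0.7520, -0.4700]

0.9170 0.1240 0.7520 -0.4700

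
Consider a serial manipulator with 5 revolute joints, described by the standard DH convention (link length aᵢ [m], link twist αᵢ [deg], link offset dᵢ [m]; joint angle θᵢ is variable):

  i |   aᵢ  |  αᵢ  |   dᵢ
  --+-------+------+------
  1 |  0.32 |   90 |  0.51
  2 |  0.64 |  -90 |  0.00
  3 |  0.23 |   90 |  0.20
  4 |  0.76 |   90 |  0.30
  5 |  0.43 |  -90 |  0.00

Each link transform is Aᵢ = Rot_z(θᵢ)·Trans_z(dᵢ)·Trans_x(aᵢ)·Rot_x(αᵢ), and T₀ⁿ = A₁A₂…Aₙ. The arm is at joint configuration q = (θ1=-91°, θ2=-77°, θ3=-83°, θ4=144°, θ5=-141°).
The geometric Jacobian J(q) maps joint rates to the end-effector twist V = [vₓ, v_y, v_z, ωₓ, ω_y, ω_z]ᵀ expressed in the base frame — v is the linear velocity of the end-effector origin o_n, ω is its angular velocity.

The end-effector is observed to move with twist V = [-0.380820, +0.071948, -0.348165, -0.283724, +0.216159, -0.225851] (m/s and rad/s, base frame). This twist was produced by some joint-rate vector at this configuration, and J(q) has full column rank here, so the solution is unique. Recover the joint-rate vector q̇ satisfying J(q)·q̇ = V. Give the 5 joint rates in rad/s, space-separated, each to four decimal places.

-0.8250 -0.1590 -0.5750 0.6810 0.6230

o_n = [0.0945, -0.8948, 0.0297]
J₁: ẑ×o_n = [0.8948, 0.0945, -0.0000], ω = ẑ
J2: z=[-0.9998, 0.0175, 0.0000] o=[-0.0056, -0.3200, 0.5100] → [-0.0084, -0.4802, 0.5730, -0.9998, 0.0175, 0.0000]
J3: z=[-0.0170, -0.9742, 0.2250] o=[-0.0081, -0.4639, -0.1136] → [-0.0427, 0.0255, 0.1072, -0.0170, -0.9742, 0.2250]
J4: z=[-0.1180, 0.2254, 0.9671] o=[-0.2399, -0.6611, -0.0959] → [0.2544, 0.3381, -0.0478, -0.1180, 0.2254, 0.9671]
J5: z=[-0.5974, -0.7941, 0.1122] o=[0.3276, -1.0225, 0.3677] → [0.2541, -0.2281, -0.2614, -0.5974, -0.7941, 0.1122]
q̇ = J⁺·V = [-0.8250, -0.1590, -0.5750, 0.6810, 0.6230]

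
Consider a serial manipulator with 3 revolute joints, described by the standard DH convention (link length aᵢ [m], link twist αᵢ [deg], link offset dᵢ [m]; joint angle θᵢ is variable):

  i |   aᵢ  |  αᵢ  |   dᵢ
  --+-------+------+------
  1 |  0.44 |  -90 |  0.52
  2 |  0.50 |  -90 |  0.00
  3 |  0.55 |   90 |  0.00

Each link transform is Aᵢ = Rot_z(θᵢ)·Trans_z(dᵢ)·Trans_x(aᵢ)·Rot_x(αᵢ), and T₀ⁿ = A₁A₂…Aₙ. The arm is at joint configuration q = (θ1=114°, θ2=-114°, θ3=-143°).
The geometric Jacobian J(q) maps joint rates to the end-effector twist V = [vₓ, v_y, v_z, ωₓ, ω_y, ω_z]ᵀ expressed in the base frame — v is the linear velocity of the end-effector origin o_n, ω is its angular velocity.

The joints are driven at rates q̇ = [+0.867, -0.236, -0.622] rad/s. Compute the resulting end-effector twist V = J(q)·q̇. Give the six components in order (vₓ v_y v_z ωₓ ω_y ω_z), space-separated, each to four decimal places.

o_n = [-0.4713, 0.2448, 0.5755]
J₁: ẑ×o_n = [-0.2448, -0.4713, 0.0000], ω = ẑ
J2: z=[-0.9135, -0.4067, 0.0000] o=[-0.1790, 0.4020, 0.5200] → [-0.0226, 0.0507, 0.0247, -0.9135, -0.4067, 0.0000]
J3: z=[-0.3716, 0.8346, 0.4067] o=[-0.0962, 0.2162, 0.9768] → [-0.3465, -0.3016, 0.3024, -0.3716, 0.8346, 0.4067]
V = J·q̇ = [0.0087, -0.2330, -0.1939, 0.4467, -0.4231, 0.6140]

0.0087 -0.2330 -0.1939 0.4467 -0.4231 0.6140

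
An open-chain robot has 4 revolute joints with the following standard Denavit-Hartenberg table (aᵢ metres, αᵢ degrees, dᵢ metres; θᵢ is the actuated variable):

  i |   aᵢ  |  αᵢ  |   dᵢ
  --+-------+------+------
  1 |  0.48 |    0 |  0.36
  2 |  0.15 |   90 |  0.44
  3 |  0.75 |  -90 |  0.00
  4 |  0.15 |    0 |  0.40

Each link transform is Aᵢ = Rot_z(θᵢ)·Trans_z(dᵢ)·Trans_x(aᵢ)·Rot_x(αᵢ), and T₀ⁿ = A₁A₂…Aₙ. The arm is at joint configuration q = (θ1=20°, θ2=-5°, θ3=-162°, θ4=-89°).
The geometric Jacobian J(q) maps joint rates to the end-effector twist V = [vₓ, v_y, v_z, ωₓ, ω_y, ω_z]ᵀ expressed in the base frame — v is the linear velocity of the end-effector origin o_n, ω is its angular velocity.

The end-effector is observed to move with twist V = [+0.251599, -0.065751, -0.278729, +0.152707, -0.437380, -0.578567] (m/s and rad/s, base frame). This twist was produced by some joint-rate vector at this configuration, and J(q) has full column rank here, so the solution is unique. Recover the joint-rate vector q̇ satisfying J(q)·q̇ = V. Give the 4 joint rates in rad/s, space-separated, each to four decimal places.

o_n = [0.0628, -0.0951, 0.1870]
J₁: ẑ×o_n = [0.0951, 0.0628, -0.0000], ω = ẑ
J2: z=[0.0000, 0.0000, 1.0000] o=[0.4511, 0.1642, 0.3600] → [0.2593, -0.3883, 0.0000, 0.0000, 0.0000, 1.0000]
J3: z=[0.2588, -0.9659, 0.0000] o=[0.5959, 0.2030, 0.8000] → [0.5921, 0.1587, -0.5922, 0.2588, -0.9659, 0.0000]
J4: z=[0.2985, 0.0800, -0.9511] o=[-0.0930, 0.0184, 0.5682] → [-0.1385, -0.0344, -0.0463, 0.2985, 0.0800, -0.9511]
q̇ = J⁺·V = [-0.7070, 0.2340, 0.4620, 0.1110]

-0.7070 0.2340 0.4620 0.1110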